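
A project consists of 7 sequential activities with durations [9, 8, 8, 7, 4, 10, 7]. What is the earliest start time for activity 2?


Activity 2 starts after activities 1 through 1 complete.
Predecessor durations: [9]
ES = 9 = 9

9


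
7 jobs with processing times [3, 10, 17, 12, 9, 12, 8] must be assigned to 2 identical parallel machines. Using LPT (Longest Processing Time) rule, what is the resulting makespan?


Sort jobs in decreasing order (LPT): [17, 12, 12, 10, 9, 8, 3]
Assign each job to the least loaded machine:
  Machine 1: jobs [17, 10, 8], load = 35
  Machine 2: jobs [12, 12, 9, 3], load = 36
Makespan = max load = 36

36


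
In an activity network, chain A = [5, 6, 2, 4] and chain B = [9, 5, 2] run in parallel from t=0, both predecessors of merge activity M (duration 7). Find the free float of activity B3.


ES(B3) = sum of predecessors on chain B = 14
EF(B3) = ES + duration = 14 + 2 = 16
Successor of B3 is M. ES(M) = max(sum(A), sum(B)) = max(17, 16) = 17
Free float = ES(successor) - EF(current) = 17 - 16 = 1

1


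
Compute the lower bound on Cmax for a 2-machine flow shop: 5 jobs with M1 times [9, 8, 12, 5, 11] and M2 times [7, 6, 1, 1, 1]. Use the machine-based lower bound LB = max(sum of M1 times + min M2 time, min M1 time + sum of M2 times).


LB1 = sum(M1 times) + min(M2 times) = 45 + 1 = 46
LB2 = min(M1 times) + sum(M2 times) = 5 + 16 = 21
Lower bound = max(LB1, LB2) = max(46, 21) = 46

46


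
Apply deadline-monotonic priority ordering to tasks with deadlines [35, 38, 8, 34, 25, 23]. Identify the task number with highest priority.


Sort tasks by relative deadline (ascending):
  Task 3: deadline = 8
  Task 6: deadline = 23
  Task 5: deadline = 25
  Task 4: deadline = 34
  Task 1: deadline = 35
  Task 2: deadline = 38
Priority order (highest first): [3, 6, 5, 4, 1, 2]
Highest priority task = 3

3


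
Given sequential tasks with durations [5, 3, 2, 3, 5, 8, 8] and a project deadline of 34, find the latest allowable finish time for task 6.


LF(activity 6) = deadline - sum of successor durations
Successors: activities 7 through 7 with durations [8]
Sum of successor durations = 8
LF = 34 - 8 = 26

26


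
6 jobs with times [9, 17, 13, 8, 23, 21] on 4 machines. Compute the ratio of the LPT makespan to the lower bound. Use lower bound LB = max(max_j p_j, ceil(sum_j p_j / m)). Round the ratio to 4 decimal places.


LPT order: [23, 21, 17, 13, 9, 8]
Machine loads after assignment: [23, 21, 25, 22]
LPT makespan = 25
Lower bound = max(max_job, ceil(total/4)) = max(23, 23) = 23
Ratio = 25 / 23 = 1.087

1.087


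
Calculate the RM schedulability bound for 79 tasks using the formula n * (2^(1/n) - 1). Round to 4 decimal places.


Compute 2^(1/79) = 1.0088126194
Subtract 1: 1.0088126194 - 1 = 0.0088126194
Multiply by n: 79 * 0.0088126194 = 0.6961969326
Round to 4 dp: 0.6962

0.6962


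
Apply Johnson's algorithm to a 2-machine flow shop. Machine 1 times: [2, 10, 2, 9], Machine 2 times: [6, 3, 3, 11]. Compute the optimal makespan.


Apply Johnson's rule:
  Group 1 (a <= b): [(1, 2, 6), (3, 2, 3), (4, 9, 11)]
  Group 2 (a > b): [(2, 10, 3)]
Optimal job order: [1, 3, 4, 2]
Schedule:
  Job 1: M1 done at 2, M2 done at 8
  Job 3: M1 done at 4, M2 done at 11
  Job 4: M1 done at 13, M2 done at 24
  Job 2: M1 done at 23, M2 done at 27
Makespan = 27

27


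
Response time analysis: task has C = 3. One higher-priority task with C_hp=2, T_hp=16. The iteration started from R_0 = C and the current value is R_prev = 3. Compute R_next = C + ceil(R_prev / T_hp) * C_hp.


R_next = C + ceil(R_prev / T_hp) * C_hp
ceil(3 / 16) = ceil(0.1875) = 1
Interference = 1 * 2 = 2
R_next = 3 + 2 = 5

5


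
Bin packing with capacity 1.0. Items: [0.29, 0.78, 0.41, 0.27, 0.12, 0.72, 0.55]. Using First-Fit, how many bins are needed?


Place items sequentially using First-Fit:
  Item 0.29 -> new Bin 1
  Item 0.78 -> new Bin 2
  Item 0.41 -> Bin 1 (now 0.7)
  Item 0.27 -> Bin 1 (now 0.97)
  Item 0.12 -> Bin 2 (now 0.9)
  Item 0.72 -> new Bin 3
  Item 0.55 -> new Bin 4
Total bins used = 4

4


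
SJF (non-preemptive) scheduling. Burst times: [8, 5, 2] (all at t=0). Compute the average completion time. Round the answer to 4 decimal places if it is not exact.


SJF order (ascending): [2, 5, 8]
Completion times:
  Job 1: burst=2, C=2
  Job 2: burst=5, C=7
  Job 3: burst=8, C=15
Average completion = 24/3 = 8.0

8.0


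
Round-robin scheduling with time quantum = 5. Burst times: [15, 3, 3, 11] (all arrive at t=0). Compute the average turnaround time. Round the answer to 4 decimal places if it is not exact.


Time quantum = 5
Execution trace:
  J1 runs 5 units, time = 5
  J2 runs 3 units, time = 8
  J3 runs 3 units, time = 11
  J4 runs 5 units, time = 16
  J1 runs 5 units, time = 21
  J4 runs 5 units, time = 26
  J1 runs 5 units, time = 31
  J4 runs 1 units, time = 32
Finish times: [31, 8, 11, 32]
Average turnaround = 82/4 = 20.5

20.5


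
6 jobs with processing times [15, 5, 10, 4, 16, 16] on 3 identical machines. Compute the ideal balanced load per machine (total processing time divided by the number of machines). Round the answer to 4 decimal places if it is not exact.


Total processing time = 15 + 5 + 10 + 4 + 16 + 16 = 66
Number of machines = 3
Ideal balanced load = 66 / 3 = 22.0

22.0


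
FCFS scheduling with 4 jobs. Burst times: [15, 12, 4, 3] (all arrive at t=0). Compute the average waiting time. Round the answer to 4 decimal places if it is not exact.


FCFS order (as given): [15, 12, 4, 3]
Waiting times:
  Job 1: wait = 0
  Job 2: wait = 15
  Job 3: wait = 27
  Job 4: wait = 31
Sum of waiting times = 73
Average waiting time = 73/4 = 18.25

18.25


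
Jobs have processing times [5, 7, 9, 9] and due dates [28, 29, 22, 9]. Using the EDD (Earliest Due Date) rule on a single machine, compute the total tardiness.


Sort by due date (EDD order): [(9, 9), (9, 22), (5, 28), (7, 29)]
Compute completion times and tardiness:
  Job 1: p=9, d=9, C=9, tardiness=max(0,9-9)=0
  Job 2: p=9, d=22, C=18, tardiness=max(0,18-22)=0
  Job 3: p=5, d=28, C=23, tardiness=max(0,23-28)=0
  Job 4: p=7, d=29, C=30, tardiness=max(0,30-29)=1
Total tardiness = 1

1


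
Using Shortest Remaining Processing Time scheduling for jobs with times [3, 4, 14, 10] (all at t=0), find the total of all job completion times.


Since all jobs arrive at t=0, SRPT equals SPT ordering.
SPT order: [3, 4, 10, 14]
Completion times:
  Job 1: p=3, C=3
  Job 2: p=4, C=7
  Job 3: p=10, C=17
  Job 4: p=14, C=31
Total completion time = 3 + 7 + 17 + 31 = 58

58


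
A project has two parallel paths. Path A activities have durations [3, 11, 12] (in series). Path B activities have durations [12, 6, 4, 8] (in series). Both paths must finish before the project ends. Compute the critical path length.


Path A total = 3 + 11 + 12 = 26
Path B total = 12 + 6 + 4 + 8 = 30
Critical path = longest path = max(26, 30) = 30

30


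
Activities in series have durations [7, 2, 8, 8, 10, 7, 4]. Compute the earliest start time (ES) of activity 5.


Activity 5 starts after activities 1 through 4 complete.
Predecessor durations: [7, 2, 8, 8]
ES = 7 + 2 + 8 + 8 = 25

25


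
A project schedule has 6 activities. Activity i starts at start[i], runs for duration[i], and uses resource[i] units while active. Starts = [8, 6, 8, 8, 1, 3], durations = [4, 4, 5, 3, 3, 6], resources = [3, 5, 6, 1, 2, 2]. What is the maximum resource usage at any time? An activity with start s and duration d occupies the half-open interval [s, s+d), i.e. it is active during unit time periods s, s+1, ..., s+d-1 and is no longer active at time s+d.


Each activity i is active on [start_i, start_i + duration_i).
Compute total resource usage per time slot:
  t=0: active resources = [], total = 0
  t=1: active resources = [2], total = 2
  t=2: active resources = [2], total = 2
  t=3: active resources = [2, 2], total = 4
  t=4: active resources = [2], total = 2
  t=5: active resources = [2], total = 2
  t=6: active resources = [5, 2], total = 7
  t=7: active resources = [5, 2], total = 7
  t=8: active resources = [3, 5, 6, 1, 2], total = 17
  t=9: active resources = [3, 5, 6, 1], total = 15
  t=10: active resources = [3, 6, 1], total = 10
  t=11: active resources = [3, 6], total = 9
  t=12: active resources = [6], total = 6
Peak resource demand = 17

17


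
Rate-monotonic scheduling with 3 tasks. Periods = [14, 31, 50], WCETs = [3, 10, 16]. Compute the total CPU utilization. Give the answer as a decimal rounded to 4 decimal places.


Compute individual utilizations (exact fractions):
  Task 1: C/T = 3/14 (approx. 0.2143)
  Task 2: C/T = 10/31 (approx. 0.3226)
  Task 3: C/T = 16/50 = 8/25 (approx. 0.32)
Total utilization U = 3/14 + 10/31 + 8/25 = 9297/10850
Rounded to 4 decimal places: U = 0.8569
RM (Liu & Layland) bound for 3 tasks = 0.779763; compare with U = 9297/10850 (approx. 0.856866)
bound < U <= 1, so the RM sufficient condition is not met (inconclusive; an exact test such as response-time analysis is needed).

0.8569


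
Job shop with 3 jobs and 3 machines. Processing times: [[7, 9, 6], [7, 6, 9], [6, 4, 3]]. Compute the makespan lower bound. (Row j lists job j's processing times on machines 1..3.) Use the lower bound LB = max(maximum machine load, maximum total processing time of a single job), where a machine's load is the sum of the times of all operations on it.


Machine loads:
  Machine 1: 7 + 7 + 6 = 20
  Machine 2: 9 + 6 + 4 = 19
  Machine 3: 6 + 9 + 3 = 18
Max machine load = 20
Job totals:
  Job 1: 22
  Job 2: 22
  Job 3: 13
Max job total = 22
Lower bound = max(20, 22) = 22

22


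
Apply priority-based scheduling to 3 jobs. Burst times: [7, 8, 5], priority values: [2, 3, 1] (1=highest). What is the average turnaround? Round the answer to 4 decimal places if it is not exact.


Sort by priority (ascending = highest first):
Order: [(1, 5), (2, 7), (3, 8)]
Completion times:
  Priority 1, burst=5, C=5
  Priority 2, burst=7, C=12
  Priority 3, burst=8, C=20
Average turnaround = 37/3 = 12.3333

12.3333


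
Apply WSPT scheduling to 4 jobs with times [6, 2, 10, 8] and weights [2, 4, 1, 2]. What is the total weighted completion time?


Compute p/w ratios and sort ascending (WSPT): [(2, 4), (6, 2), (8, 2), (10, 1)]
Compute weighted completion times:
  Job (p=2,w=4): C=2, w*C=4*2=8
  Job (p=6,w=2): C=8, w*C=2*8=16
  Job (p=8,w=2): C=16, w*C=2*16=32
  Job (p=10,w=1): C=26, w*C=1*26=26
Total weighted completion time = 82

82


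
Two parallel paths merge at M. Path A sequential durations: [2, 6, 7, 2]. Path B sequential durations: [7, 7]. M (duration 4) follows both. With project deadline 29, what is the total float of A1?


Forward pass: ES(A1) = sum of predecessors on chain A = 0
EF = ES + duration = 0 + 2 = 2
Backward pass: LF(M) = deadline = 29; LS(M) = 29 - 4 = 25
LF(A1) = LS(M) - sum(successors on chain A) = 25 - 15 = 10
LS = LF - duration = 10 - 2 = 8
Total float = LS - ES = 8 - 0 = 8

8


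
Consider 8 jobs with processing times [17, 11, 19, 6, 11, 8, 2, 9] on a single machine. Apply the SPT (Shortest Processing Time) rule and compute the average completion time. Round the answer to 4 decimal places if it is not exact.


Sort jobs by processing time (SPT order): [2, 6, 8, 9, 11, 11, 17, 19]
Compute completion times sequentially:
  Job 1: processing = 2, completes at 2
  Job 2: processing = 6, completes at 8
  Job 3: processing = 8, completes at 16
  Job 4: processing = 9, completes at 25
  Job 5: processing = 11, completes at 36
  Job 6: processing = 11, completes at 47
  Job 7: processing = 17, completes at 64
  Job 8: processing = 19, completes at 83
Sum of completion times = 281
Average completion time = 281/8 = 35.125

35.125


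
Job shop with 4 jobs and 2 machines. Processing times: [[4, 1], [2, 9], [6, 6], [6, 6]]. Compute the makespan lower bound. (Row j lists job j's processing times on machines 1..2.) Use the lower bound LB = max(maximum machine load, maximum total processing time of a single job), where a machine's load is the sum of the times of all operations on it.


Machine loads:
  Machine 1: 4 + 2 + 6 + 6 = 18
  Machine 2: 1 + 9 + 6 + 6 = 22
Max machine load = 22
Job totals:
  Job 1: 5
  Job 2: 11
  Job 3: 12
  Job 4: 12
Max job total = 12
Lower bound = max(22, 12) = 22

22


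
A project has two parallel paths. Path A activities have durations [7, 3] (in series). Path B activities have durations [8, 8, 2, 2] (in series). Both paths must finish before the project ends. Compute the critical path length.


Path A total = 7 + 3 = 10
Path B total = 8 + 8 + 2 + 2 = 20
Critical path = longest path = max(10, 20) = 20

20


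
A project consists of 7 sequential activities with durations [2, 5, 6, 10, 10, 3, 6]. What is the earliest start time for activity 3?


Activity 3 starts after activities 1 through 2 complete.
Predecessor durations: [2, 5]
ES = 2 + 5 = 7

7


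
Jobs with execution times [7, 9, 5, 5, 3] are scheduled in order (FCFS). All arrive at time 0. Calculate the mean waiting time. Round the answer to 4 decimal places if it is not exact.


FCFS order (as given): [7, 9, 5, 5, 3]
Waiting times:
  Job 1: wait = 0
  Job 2: wait = 7
  Job 3: wait = 16
  Job 4: wait = 21
  Job 5: wait = 26
Sum of waiting times = 70
Average waiting time = 70/5 = 14.0

14.0


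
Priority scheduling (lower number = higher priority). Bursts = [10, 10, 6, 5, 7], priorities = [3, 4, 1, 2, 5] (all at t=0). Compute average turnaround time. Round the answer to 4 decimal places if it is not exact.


Sort by priority (ascending = highest first):
Order: [(1, 6), (2, 5), (3, 10), (4, 10), (5, 7)]
Completion times:
  Priority 1, burst=6, C=6
  Priority 2, burst=5, C=11
  Priority 3, burst=10, C=21
  Priority 4, burst=10, C=31
  Priority 5, burst=7, C=38
Average turnaround = 107/5 = 21.4

21.4


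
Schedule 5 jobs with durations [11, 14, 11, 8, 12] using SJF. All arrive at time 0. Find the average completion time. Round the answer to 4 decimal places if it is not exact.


SJF order (ascending): [8, 11, 11, 12, 14]
Completion times:
  Job 1: burst=8, C=8
  Job 2: burst=11, C=19
  Job 3: burst=11, C=30
  Job 4: burst=12, C=42
  Job 5: burst=14, C=56
Average completion = 155/5 = 31.0

31.0


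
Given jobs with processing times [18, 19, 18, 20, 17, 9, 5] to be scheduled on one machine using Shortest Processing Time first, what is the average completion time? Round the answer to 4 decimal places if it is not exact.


Sort jobs by processing time (SPT order): [5, 9, 17, 18, 18, 19, 20]
Compute completion times sequentially:
  Job 1: processing = 5, completes at 5
  Job 2: processing = 9, completes at 14
  Job 3: processing = 17, completes at 31
  Job 4: processing = 18, completes at 49
  Job 5: processing = 18, completes at 67
  Job 6: processing = 19, completes at 86
  Job 7: processing = 20, completes at 106
Sum of completion times = 358
Average completion time = 358/7 = 51.1429

51.1429


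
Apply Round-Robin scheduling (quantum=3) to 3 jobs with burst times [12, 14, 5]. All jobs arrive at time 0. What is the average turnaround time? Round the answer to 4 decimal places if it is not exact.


Time quantum = 3
Execution trace:
  J1 runs 3 units, time = 3
  J2 runs 3 units, time = 6
  J3 runs 3 units, time = 9
  J1 runs 3 units, time = 12
  J2 runs 3 units, time = 15
  J3 runs 2 units, time = 17
  J1 runs 3 units, time = 20
  J2 runs 3 units, time = 23
  J1 runs 3 units, time = 26
  J2 runs 3 units, time = 29
  J2 runs 2 units, time = 31
Finish times: [26, 31, 17]
Average turnaround = 74/3 = 24.6667

24.6667


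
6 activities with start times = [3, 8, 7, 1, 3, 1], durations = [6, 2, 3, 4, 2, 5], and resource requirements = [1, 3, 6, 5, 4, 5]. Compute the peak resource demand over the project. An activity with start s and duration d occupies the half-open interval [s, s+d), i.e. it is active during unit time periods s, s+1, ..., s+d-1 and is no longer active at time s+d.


Each activity i is active on [start_i, start_i + duration_i).
Compute total resource usage per time slot:
  t=0: active resources = [], total = 0
  t=1: active resources = [5, 5], total = 10
  t=2: active resources = [5, 5], total = 10
  t=3: active resources = [1, 5, 4, 5], total = 15
  t=4: active resources = [1, 5, 4, 5], total = 15
  t=5: active resources = [1, 5], total = 6
  t=6: active resources = [1], total = 1
  t=7: active resources = [1, 6], total = 7
  t=8: active resources = [1, 3, 6], total = 10
  t=9: active resources = [3, 6], total = 9
Peak resource demand = 15

15


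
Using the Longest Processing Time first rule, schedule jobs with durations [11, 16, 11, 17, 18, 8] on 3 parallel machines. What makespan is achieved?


Sort jobs in decreasing order (LPT): [18, 17, 16, 11, 11, 8]
Assign each job to the least loaded machine:
  Machine 1: jobs [18, 8], load = 26
  Machine 2: jobs [17, 11], load = 28
  Machine 3: jobs [16, 11], load = 27
Makespan = max load = 28

28


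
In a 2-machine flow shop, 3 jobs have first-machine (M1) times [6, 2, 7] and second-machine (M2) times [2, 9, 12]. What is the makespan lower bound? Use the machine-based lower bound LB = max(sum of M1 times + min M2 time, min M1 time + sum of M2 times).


LB1 = sum(M1 times) + min(M2 times) = 15 + 2 = 17
LB2 = min(M1 times) + sum(M2 times) = 2 + 23 = 25
Lower bound = max(LB1, LB2) = max(17, 25) = 25

25


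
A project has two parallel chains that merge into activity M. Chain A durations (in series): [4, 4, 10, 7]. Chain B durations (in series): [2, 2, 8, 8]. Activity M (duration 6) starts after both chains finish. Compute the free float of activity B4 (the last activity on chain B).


ES(B4) = sum of predecessors on chain B = 12
EF(B4) = ES + duration = 12 + 8 = 20
Successor of B4 is M. ES(M) = max(sum(A), sum(B)) = max(25, 20) = 25
Free float = ES(successor) - EF(current) = 25 - 20 = 5

5


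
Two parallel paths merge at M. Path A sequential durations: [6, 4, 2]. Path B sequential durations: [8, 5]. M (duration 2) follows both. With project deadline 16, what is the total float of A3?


Forward pass: ES(A3) = sum of predecessors on chain A = 10
EF = ES + duration = 10 + 2 = 12
Backward pass: LF(M) = deadline = 16; LS(M) = 16 - 2 = 14
LF(A3) = LS(M) - sum(successors on chain A) = 14 - 0 = 14
LS = LF - duration = 14 - 2 = 12
Total float = LS - ES = 12 - 10 = 2

2


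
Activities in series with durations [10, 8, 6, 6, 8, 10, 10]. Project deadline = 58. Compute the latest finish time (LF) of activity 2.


LF(activity 2) = deadline - sum of successor durations
Successors: activities 3 through 7 with durations [6, 6, 8, 10, 10]
Sum of successor durations = 40
LF = 58 - 40 = 18

18


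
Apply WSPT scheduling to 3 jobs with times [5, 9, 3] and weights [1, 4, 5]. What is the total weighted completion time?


Compute p/w ratios and sort ascending (WSPT): [(3, 5), (9, 4), (5, 1)]
Compute weighted completion times:
  Job (p=3,w=5): C=3, w*C=5*3=15
  Job (p=9,w=4): C=12, w*C=4*12=48
  Job (p=5,w=1): C=17, w*C=1*17=17
Total weighted completion time = 80

80


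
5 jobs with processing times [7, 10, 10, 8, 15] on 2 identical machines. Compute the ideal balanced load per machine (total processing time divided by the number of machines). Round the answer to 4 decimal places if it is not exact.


Total processing time = 7 + 10 + 10 + 8 + 15 = 50
Number of machines = 2
Ideal balanced load = 50 / 2 = 25.0

25.0


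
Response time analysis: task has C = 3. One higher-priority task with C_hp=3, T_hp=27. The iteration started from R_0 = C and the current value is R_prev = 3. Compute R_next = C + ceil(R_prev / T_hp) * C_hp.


R_next = C + ceil(R_prev / T_hp) * C_hp
ceil(3 / 27) = ceil(0.1111) = 1
Interference = 1 * 3 = 3
R_next = 3 + 3 = 6

6


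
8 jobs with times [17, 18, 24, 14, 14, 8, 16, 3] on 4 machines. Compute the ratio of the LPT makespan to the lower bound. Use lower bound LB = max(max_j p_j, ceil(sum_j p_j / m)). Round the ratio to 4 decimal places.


LPT order: [24, 18, 17, 16, 14, 14, 8, 3]
Machine loads after assignment: [27, 26, 31, 30]
LPT makespan = 31
Lower bound = max(max_job, ceil(total/4)) = max(24, 29) = 29
Ratio = 31 / 29 = 1.069

1.069


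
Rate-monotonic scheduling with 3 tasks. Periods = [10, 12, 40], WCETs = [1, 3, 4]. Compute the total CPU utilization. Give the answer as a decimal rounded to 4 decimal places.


Compute individual utilizations (exact fractions):
  Task 1: C/T = 1/10 (approx. 0.1)
  Task 2: C/T = 3/12 = 1/4 (approx. 0.25)
  Task 3: C/T = 4/40 = 1/10 (approx. 0.1)
Total utilization U = 1/10 + 1/4 + 1/10 = 9/20
Rounded to 4 decimal places: U = 0.4500
RM (Liu & Layland) bound for 3 tasks = 0.779763; compare with U = 9/20 (approx. 0.450000)
U <= bound, so schedulable by RM sufficient condition.

0.4500


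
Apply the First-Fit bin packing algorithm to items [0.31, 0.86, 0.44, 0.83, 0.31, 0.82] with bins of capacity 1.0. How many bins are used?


Place items sequentially using First-Fit:
  Item 0.31 -> new Bin 1
  Item 0.86 -> new Bin 2
  Item 0.44 -> Bin 1 (now 0.75)
  Item 0.83 -> new Bin 3
  Item 0.31 -> new Bin 4
  Item 0.82 -> new Bin 5
Total bins used = 5

5


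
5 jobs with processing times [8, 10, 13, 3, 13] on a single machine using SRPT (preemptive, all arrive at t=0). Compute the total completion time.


Since all jobs arrive at t=0, SRPT equals SPT ordering.
SPT order: [3, 8, 10, 13, 13]
Completion times:
  Job 1: p=3, C=3
  Job 2: p=8, C=11
  Job 3: p=10, C=21
  Job 4: p=13, C=34
  Job 5: p=13, C=47
Total completion time = 3 + 11 + 21 + 34 + 47 = 116

116


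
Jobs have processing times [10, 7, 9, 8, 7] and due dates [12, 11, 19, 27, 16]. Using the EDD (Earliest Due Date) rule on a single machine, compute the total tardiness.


Sort by due date (EDD order): [(7, 11), (10, 12), (7, 16), (9, 19), (8, 27)]
Compute completion times and tardiness:
  Job 1: p=7, d=11, C=7, tardiness=max(0,7-11)=0
  Job 2: p=10, d=12, C=17, tardiness=max(0,17-12)=5
  Job 3: p=7, d=16, C=24, tardiness=max(0,24-16)=8
  Job 4: p=9, d=19, C=33, tardiness=max(0,33-19)=14
  Job 5: p=8, d=27, C=41, tardiness=max(0,41-27)=14
Total tardiness = 41

41


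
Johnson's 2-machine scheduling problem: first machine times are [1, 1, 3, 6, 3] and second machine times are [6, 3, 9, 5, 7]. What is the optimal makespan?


Apply Johnson's rule:
  Group 1 (a <= b): [(1, 1, 6), (2, 1, 3), (3, 3, 9), (5, 3, 7)]
  Group 2 (a > b): [(4, 6, 5)]
Optimal job order: [1, 2, 3, 5, 4]
Schedule:
  Job 1: M1 done at 1, M2 done at 7
  Job 2: M1 done at 2, M2 done at 10
  Job 3: M1 done at 5, M2 done at 19
  Job 5: M1 done at 8, M2 done at 26
  Job 4: M1 done at 14, M2 done at 31
Makespan = 31

31


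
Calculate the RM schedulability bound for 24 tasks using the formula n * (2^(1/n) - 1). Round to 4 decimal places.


Compute 2^(1/24) = 1.0293022366
Subtract 1: 1.0293022366 - 1 = 0.0293022366
Multiply by n: 24 * 0.0293022366 = 0.7032536784
Round to 4 dp: 0.7033

0.7033


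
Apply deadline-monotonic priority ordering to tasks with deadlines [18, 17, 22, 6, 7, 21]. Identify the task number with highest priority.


Sort tasks by relative deadline (ascending):
  Task 4: deadline = 6
  Task 5: deadline = 7
  Task 2: deadline = 17
  Task 1: deadline = 18
  Task 6: deadline = 21
  Task 3: deadline = 22
Priority order (highest first): [4, 5, 2, 1, 6, 3]
Highest priority task = 4

4


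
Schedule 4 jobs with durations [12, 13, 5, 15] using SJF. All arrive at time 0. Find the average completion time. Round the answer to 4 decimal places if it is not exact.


SJF order (ascending): [5, 12, 13, 15]
Completion times:
  Job 1: burst=5, C=5
  Job 2: burst=12, C=17
  Job 3: burst=13, C=30
  Job 4: burst=15, C=45
Average completion = 97/4 = 24.25

24.25


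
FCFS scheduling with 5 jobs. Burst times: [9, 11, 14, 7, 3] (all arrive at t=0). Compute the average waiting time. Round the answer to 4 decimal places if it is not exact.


FCFS order (as given): [9, 11, 14, 7, 3]
Waiting times:
  Job 1: wait = 0
  Job 2: wait = 9
  Job 3: wait = 20
  Job 4: wait = 34
  Job 5: wait = 41
Sum of waiting times = 104
Average waiting time = 104/5 = 20.8

20.8


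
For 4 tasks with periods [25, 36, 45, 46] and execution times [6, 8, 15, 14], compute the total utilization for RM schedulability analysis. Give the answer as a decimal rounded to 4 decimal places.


Compute individual utilizations (exact fractions):
  Task 1: C/T = 6/25 (approx. 0.24)
  Task 2: C/T = 8/36 = 2/9 (approx. 0.2222)
  Task 3: C/T = 15/45 = 1/3 (approx. 0.3333)
  Task 4: C/T = 14/46 = 7/23 (approx. 0.3043)
Total utilization U = 6/25 + 2/9 + 1/3 + 7/23 = 5692/5175
Rounded to 4 decimal places: U = 1.0999
RM (Liu & Layland) bound for 4 tasks = 0.756828; compare with U = 5692/5175 (approx. 1.099903)
U > 1, so the task set is not schedulable (processor overloaded).

1.0999


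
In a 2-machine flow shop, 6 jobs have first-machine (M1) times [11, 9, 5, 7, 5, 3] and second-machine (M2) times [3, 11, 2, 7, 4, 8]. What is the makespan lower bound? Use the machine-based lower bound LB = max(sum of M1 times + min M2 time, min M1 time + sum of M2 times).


LB1 = sum(M1 times) + min(M2 times) = 40 + 2 = 42
LB2 = min(M1 times) + sum(M2 times) = 3 + 35 = 38
Lower bound = max(LB1, LB2) = max(42, 38) = 42

42


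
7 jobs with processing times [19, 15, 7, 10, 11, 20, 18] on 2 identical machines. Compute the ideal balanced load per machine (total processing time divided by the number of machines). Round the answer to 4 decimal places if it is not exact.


Total processing time = 19 + 15 + 7 + 10 + 11 + 20 + 18 = 100
Number of machines = 2
Ideal balanced load = 100 / 2 = 50.0

50.0


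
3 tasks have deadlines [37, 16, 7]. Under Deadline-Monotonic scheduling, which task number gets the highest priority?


Sort tasks by relative deadline (ascending):
  Task 3: deadline = 7
  Task 2: deadline = 16
  Task 1: deadline = 37
Priority order (highest first): [3, 2, 1]
Highest priority task = 3

3


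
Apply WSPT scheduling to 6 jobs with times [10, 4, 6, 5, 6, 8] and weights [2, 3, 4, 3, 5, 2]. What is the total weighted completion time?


Compute p/w ratios and sort ascending (WSPT): [(6, 5), (4, 3), (6, 4), (5, 3), (8, 2), (10, 2)]
Compute weighted completion times:
  Job (p=6,w=5): C=6, w*C=5*6=30
  Job (p=4,w=3): C=10, w*C=3*10=30
  Job (p=6,w=4): C=16, w*C=4*16=64
  Job (p=5,w=3): C=21, w*C=3*21=63
  Job (p=8,w=2): C=29, w*C=2*29=58
  Job (p=10,w=2): C=39, w*C=2*39=78
Total weighted completion time = 323

323


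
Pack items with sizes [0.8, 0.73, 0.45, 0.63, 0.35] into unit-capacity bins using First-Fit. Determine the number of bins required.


Place items sequentially using First-Fit:
  Item 0.8 -> new Bin 1
  Item 0.73 -> new Bin 2
  Item 0.45 -> new Bin 3
  Item 0.63 -> new Bin 4
  Item 0.35 -> Bin 3 (now 0.8)
Total bins used = 4

4


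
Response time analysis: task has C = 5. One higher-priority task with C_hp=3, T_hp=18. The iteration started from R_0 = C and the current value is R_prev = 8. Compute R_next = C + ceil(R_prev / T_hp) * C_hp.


R_next = C + ceil(R_prev / T_hp) * C_hp
ceil(8 / 18) = ceil(0.4444) = 1
Interference = 1 * 3 = 3
R_next = 5 + 3 = 8
R_next = R_prev, so the iteration has converged (response time = 8).

8


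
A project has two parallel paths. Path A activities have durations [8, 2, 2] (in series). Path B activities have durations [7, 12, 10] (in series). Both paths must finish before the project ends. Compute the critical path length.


Path A total = 8 + 2 + 2 = 12
Path B total = 7 + 12 + 10 = 29
Critical path = longest path = max(12, 29) = 29

29


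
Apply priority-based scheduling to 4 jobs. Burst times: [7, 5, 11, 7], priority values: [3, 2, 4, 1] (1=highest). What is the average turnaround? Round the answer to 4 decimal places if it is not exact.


Sort by priority (ascending = highest first):
Order: [(1, 7), (2, 5), (3, 7), (4, 11)]
Completion times:
  Priority 1, burst=7, C=7
  Priority 2, burst=5, C=12
  Priority 3, burst=7, C=19
  Priority 4, burst=11, C=30
Average turnaround = 68/4 = 17.0

17.0


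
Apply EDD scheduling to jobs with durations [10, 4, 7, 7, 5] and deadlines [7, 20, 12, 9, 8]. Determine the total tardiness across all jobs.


Sort by due date (EDD order): [(10, 7), (5, 8), (7, 9), (7, 12), (4, 20)]
Compute completion times and tardiness:
  Job 1: p=10, d=7, C=10, tardiness=max(0,10-7)=3
  Job 2: p=5, d=8, C=15, tardiness=max(0,15-8)=7
  Job 3: p=7, d=9, C=22, tardiness=max(0,22-9)=13
  Job 4: p=7, d=12, C=29, tardiness=max(0,29-12)=17
  Job 5: p=4, d=20, C=33, tardiness=max(0,33-20)=13
Total tardiness = 53

53


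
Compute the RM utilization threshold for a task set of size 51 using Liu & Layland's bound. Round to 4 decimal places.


Compute 2^(1/51) = 1.0136839003
Subtract 1: 1.0136839003 - 1 = 0.0136839003
Multiply by n: 51 * 0.0136839003 = 0.6978789153
Round to 4 dp: 0.6979

0.6979


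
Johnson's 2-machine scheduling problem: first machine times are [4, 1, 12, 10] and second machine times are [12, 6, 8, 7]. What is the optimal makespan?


Apply Johnson's rule:
  Group 1 (a <= b): [(2, 1, 6), (1, 4, 12)]
  Group 2 (a > b): [(3, 12, 8), (4, 10, 7)]
Optimal job order: [2, 1, 3, 4]
Schedule:
  Job 2: M1 done at 1, M2 done at 7
  Job 1: M1 done at 5, M2 done at 19
  Job 3: M1 done at 17, M2 done at 27
  Job 4: M1 done at 27, M2 done at 34
Makespan = 34

34


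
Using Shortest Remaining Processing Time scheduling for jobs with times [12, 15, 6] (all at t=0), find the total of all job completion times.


Since all jobs arrive at t=0, SRPT equals SPT ordering.
SPT order: [6, 12, 15]
Completion times:
  Job 1: p=6, C=6
  Job 2: p=12, C=18
  Job 3: p=15, C=33
Total completion time = 6 + 18 + 33 = 57

57


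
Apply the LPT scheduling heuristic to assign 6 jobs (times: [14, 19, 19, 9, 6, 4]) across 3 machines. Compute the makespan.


Sort jobs in decreasing order (LPT): [19, 19, 14, 9, 6, 4]
Assign each job to the least loaded machine:
  Machine 1: jobs [19, 6], load = 25
  Machine 2: jobs [19, 4], load = 23
  Machine 3: jobs [14, 9], load = 23
Makespan = max load = 25

25


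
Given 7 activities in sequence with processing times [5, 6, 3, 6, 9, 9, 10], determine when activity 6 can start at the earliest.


Activity 6 starts after activities 1 through 5 complete.
Predecessor durations: [5, 6, 3, 6, 9]
ES = 5 + 6 + 3 + 6 + 9 = 29

29


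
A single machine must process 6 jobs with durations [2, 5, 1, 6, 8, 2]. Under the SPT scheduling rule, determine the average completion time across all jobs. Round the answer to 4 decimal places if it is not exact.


Sort jobs by processing time (SPT order): [1, 2, 2, 5, 6, 8]
Compute completion times sequentially:
  Job 1: processing = 1, completes at 1
  Job 2: processing = 2, completes at 3
  Job 3: processing = 2, completes at 5
  Job 4: processing = 5, completes at 10
  Job 5: processing = 6, completes at 16
  Job 6: processing = 8, completes at 24
Sum of completion times = 59
Average completion time = 59/6 = 9.8333

9.8333


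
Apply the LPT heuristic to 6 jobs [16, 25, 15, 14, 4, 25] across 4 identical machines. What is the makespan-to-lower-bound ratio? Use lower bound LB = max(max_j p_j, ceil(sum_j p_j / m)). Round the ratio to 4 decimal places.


LPT order: [25, 25, 16, 15, 14, 4]
Machine loads after assignment: [25, 25, 20, 29]
LPT makespan = 29
Lower bound = max(max_job, ceil(total/4)) = max(25, 25) = 25
Ratio = 29 / 25 = 1.16

1.16


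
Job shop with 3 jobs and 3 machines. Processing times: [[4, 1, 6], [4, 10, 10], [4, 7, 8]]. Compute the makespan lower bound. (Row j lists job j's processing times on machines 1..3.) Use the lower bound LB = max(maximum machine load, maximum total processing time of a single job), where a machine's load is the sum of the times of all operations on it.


Machine loads:
  Machine 1: 4 + 4 + 4 = 12
  Machine 2: 1 + 10 + 7 = 18
  Machine 3: 6 + 10 + 8 = 24
Max machine load = 24
Job totals:
  Job 1: 11
  Job 2: 24
  Job 3: 19
Max job total = 24
Lower bound = max(24, 24) = 24

24


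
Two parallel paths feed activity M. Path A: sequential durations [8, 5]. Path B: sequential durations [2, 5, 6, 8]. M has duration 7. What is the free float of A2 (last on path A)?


ES(A2) = sum of predecessors on chain A = 8
EF(A2) = ES + duration = 8 + 5 = 13
Successor of A2 is M. ES(M) = max(sum(A), sum(B)) = max(13, 21) = 21
Free float = ES(successor) - EF(current) = 21 - 13 = 8

8


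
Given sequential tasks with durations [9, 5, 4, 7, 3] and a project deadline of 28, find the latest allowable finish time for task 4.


LF(activity 4) = deadline - sum of successor durations
Successors: activities 5 through 5 with durations [3]
Sum of successor durations = 3
LF = 28 - 3 = 25

25


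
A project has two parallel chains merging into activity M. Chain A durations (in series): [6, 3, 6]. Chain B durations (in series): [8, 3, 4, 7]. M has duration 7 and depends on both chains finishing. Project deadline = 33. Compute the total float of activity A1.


Forward pass: ES(A1) = sum of predecessors on chain A = 0
EF = ES + duration = 0 + 6 = 6
Backward pass: LF(M) = deadline = 33; LS(M) = 33 - 7 = 26
LF(A1) = LS(M) - sum(successors on chain A) = 26 - 9 = 17
LS = LF - duration = 17 - 6 = 11
Total float = LS - ES = 11 - 0 = 11

11


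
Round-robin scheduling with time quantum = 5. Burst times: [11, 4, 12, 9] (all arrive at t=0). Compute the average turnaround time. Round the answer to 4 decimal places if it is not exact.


Time quantum = 5
Execution trace:
  J1 runs 5 units, time = 5
  J2 runs 4 units, time = 9
  J3 runs 5 units, time = 14
  J4 runs 5 units, time = 19
  J1 runs 5 units, time = 24
  J3 runs 5 units, time = 29
  J4 runs 4 units, time = 33
  J1 runs 1 units, time = 34
  J3 runs 2 units, time = 36
Finish times: [34, 9, 36, 33]
Average turnaround = 112/4 = 28.0

28.0


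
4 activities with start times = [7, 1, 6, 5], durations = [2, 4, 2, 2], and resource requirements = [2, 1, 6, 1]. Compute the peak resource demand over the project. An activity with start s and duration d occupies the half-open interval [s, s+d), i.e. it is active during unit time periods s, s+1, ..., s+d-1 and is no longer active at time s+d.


Each activity i is active on [start_i, start_i + duration_i).
Compute total resource usage per time slot:
  t=0: active resources = [], total = 0
  t=1: active resources = [1], total = 1
  t=2: active resources = [1], total = 1
  t=3: active resources = [1], total = 1
  t=4: active resources = [1], total = 1
  t=5: active resources = [1], total = 1
  t=6: active resources = [6, 1], total = 7
  t=7: active resources = [2, 6], total = 8
  t=8: active resources = [2], total = 2
Peak resource demand = 8

8


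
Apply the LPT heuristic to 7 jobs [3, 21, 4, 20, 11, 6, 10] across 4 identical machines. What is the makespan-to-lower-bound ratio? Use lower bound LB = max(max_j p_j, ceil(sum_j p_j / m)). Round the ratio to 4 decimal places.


LPT order: [21, 20, 11, 10, 6, 4, 3]
Machine loads after assignment: [21, 20, 18, 16]
LPT makespan = 21
Lower bound = max(max_job, ceil(total/4)) = max(21, 19) = 21
Ratio = 21 / 21 = 1.0

1.0


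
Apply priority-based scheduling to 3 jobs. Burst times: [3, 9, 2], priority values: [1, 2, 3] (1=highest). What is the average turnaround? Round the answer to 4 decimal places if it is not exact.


Sort by priority (ascending = highest first):
Order: [(1, 3), (2, 9), (3, 2)]
Completion times:
  Priority 1, burst=3, C=3
  Priority 2, burst=9, C=12
  Priority 3, burst=2, C=14
Average turnaround = 29/3 = 9.6667

9.6667


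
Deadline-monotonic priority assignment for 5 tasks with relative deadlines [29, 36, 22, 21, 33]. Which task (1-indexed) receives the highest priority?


Sort tasks by relative deadline (ascending):
  Task 4: deadline = 21
  Task 3: deadline = 22
  Task 1: deadline = 29
  Task 5: deadline = 33
  Task 2: deadline = 36
Priority order (highest first): [4, 3, 1, 5, 2]
Highest priority task = 4

4


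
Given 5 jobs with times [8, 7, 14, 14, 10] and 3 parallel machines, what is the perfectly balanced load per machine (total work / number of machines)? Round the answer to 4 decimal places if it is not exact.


Total processing time = 8 + 7 + 14 + 14 + 10 = 53
Number of machines = 3
Ideal balanced load = 53 / 3 = 17.6667

17.6667


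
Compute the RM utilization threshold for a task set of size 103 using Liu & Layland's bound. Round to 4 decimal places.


Compute 2^(1/103) = 1.0067522788
Subtract 1: 1.0067522788 - 1 = 0.0067522788
Multiply by n: 103 * 0.0067522788 = 0.6954847164
Round to 4 dp: 0.6955

0.6955


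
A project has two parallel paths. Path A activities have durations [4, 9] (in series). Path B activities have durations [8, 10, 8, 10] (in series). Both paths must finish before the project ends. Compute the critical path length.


Path A total = 4 + 9 = 13
Path B total = 8 + 10 + 8 + 10 = 36
Critical path = longest path = max(13, 36) = 36

36


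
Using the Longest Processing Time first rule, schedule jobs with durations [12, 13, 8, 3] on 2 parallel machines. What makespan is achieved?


Sort jobs in decreasing order (LPT): [13, 12, 8, 3]
Assign each job to the least loaded machine:
  Machine 1: jobs [13, 3], load = 16
  Machine 2: jobs [12, 8], load = 20
Makespan = max load = 20

20


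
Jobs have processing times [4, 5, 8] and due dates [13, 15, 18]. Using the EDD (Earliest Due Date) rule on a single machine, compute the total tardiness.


Sort by due date (EDD order): [(4, 13), (5, 15), (8, 18)]
Compute completion times and tardiness:
  Job 1: p=4, d=13, C=4, tardiness=max(0,4-13)=0
  Job 2: p=5, d=15, C=9, tardiness=max(0,9-15)=0
  Job 3: p=8, d=18, C=17, tardiness=max(0,17-18)=0
Total tardiness = 0

0


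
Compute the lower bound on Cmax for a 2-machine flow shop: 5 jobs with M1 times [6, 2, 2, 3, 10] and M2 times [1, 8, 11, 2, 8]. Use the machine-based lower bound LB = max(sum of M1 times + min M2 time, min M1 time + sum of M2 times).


LB1 = sum(M1 times) + min(M2 times) = 23 + 1 = 24
LB2 = min(M1 times) + sum(M2 times) = 2 + 30 = 32
Lower bound = max(LB1, LB2) = max(24, 32) = 32

32


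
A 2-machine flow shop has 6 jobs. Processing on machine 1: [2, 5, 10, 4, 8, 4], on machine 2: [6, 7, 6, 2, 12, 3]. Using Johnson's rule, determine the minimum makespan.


Apply Johnson's rule:
  Group 1 (a <= b): [(1, 2, 6), (2, 5, 7), (5, 8, 12)]
  Group 2 (a > b): [(3, 10, 6), (6, 4, 3), (4, 4, 2)]
Optimal job order: [1, 2, 5, 3, 6, 4]
Schedule:
  Job 1: M1 done at 2, M2 done at 8
  Job 2: M1 done at 7, M2 done at 15
  Job 5: M1 done at 15, M2 done at 27
  Job 3: M1 done at 25, M2 done at 33
  Job 6: M1 done at 29, M2 done at 36
  Job 4: M1 done at 33, M2 done at 38
Makespan = 38

38


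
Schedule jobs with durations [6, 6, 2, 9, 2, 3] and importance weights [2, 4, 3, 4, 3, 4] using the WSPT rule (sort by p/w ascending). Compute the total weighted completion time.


Compute p/w ratios and sort ascending (WSPT): [(2, 3), (2, 3), (3, 4), (6, 4), (9, 4), (6, 2)]
Compute weighted completion times:
  Job (p=2,w=3): C=2, w*C=3*2=6
  Job (p=2,w=3): C=4, w*C=3*4=12
  Job (p=3,w=4): C=7, w*C=4*7=28
  Job (p=6,w=4): C=13, w*C=4*13=52
  Job (p=9,w=4): C=22, w*C=4*22=88
  Job (p=6,w=2): C=28, w*C=2*28=56
Total weighted completion time = 242

242


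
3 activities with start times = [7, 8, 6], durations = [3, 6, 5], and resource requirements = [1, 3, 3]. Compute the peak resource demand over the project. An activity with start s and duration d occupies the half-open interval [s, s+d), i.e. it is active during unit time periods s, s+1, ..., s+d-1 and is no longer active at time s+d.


Each activity i is active on [start_i, start_i + duration_i).
Compute total resource usage per time slot:
  t=0: active resources = [], total = 0
  t=1: active resources = [], total = 0
  t=2: active resources = [], total = 0
  t=3: active resources = [], total = 0
  t=4: active resources = [], total = 0
  t=5: active resources = [], total = 0
  t=6: active resources = [3], total = 3
  t=7: active resources = [1, 3], total = 4
  t=8: active resources = [1, 3, 3], total = 7
  t=9: active resources = [1, 3, 3], total = 7
  t=10: active resources = [3, 3], total = 6
  t=11: active resources = [3], total = 3
  t=12: active resources = [3], total = 3
  t=13: active resources = [3], total = 3
Peak resource demand = 7

7
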